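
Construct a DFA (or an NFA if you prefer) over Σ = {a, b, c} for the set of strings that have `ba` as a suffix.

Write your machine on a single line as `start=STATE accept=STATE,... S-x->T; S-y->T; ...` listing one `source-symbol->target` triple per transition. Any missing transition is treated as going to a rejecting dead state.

Remember how much of `ba` the current input suffix matches. State S0 means no match yet; S1 means the last symbol is `b`; S2 means the last 2 symbols are `ba`. Only S2 accepts. On a mismatch, fall back to the longest proper suffix that is still a prefix of `ba`.
With 3 states:
        a   b   c  
>  S0   S0  S1  S0 
   S1   S2  S1  S0 
 * S2   S0  S1  S0 
(> = start, * = accepting)

start=S0; accept=S2; S0-a->S0; S0-b->S1; S0-c->S0; S1-a->S2; S1-b->S1; S1-c->S0; S2-a->S0; S2-b->S1; S2-c->S0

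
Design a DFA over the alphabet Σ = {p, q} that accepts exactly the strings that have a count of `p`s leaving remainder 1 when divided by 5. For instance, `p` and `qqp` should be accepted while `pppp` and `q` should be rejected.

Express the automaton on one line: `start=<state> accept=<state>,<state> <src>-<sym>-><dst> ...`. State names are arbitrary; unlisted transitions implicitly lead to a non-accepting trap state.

Keep the running count of `p`s modulo 5: each `p` advances along the cycle A → B → C → D → E → A while other symbols loop. Accept at B.
With 5 states:
       p  q 
>  A   B  A 
 * B   C  B 
   C   D  C 
   D   E  D 
   E   A  E 
(> = start, * = accepting)

start=A accept=B A-p->B A-q->A B-p->C B-q->B C-p->D C-q->C D-p->E D-q->D E-p->A E-q->E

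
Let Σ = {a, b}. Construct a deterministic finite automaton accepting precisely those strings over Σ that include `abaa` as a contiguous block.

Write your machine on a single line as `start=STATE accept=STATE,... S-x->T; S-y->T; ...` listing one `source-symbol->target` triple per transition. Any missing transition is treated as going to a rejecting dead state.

start=q0; accept=q4; q0-a->q1; q0-b->q0; q1-a->q1; q1-b->q2; q2-a->q3; q2-b->q0; q3-a->q4; q3-b->q2; q4-a->q4; q4-b->q4

Track how much of `abaa` has been matched so far: state q0 is no progress, q4 is the absorbing accept state reached once `abaa` has occurred. Intermediate states record partial matches; on a mismatch, fall back to the longest reusable overlap.
5 states suffice.
        a   b  
>  q0   q1  q0 
   q1   q1  q2 
   q2   q3  q0 
   q3   q4  q2 
 * q4   q4  q4 
(> = start, * = accepting)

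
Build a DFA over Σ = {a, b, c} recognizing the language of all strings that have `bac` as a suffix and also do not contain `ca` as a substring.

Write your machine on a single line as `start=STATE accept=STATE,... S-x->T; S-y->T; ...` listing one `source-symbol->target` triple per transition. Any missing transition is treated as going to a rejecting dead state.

Run two small machines in parallel and take their product. One (4 states) tracks how much of the suffix `bac` has currently been matched; the other (3 states) tracks partial matches of the forbidden pattern `ca`. Each combined state is a pair, one component from each; accept when both components accept. Equivalent product states are then merged.
A 6-state machine:
        a   b   c  
>  s0   s0  s1  s2 
   s1   s3  s1  s2 
   s2   s4  s1  s2 
   s3   s0  s1  s5 
   s4   s4  s4  s4 
 * s5   s4  s1  s2 
(> = start, * = accepting)

start=s0; accept=s5; s0-a->s0; s0-b->s1; s0-c->s2; s1-a->s3; s1-b->s1; s1-c->s2; s2-a->s4; s2-b->s1; s2-c->s2; s3-a->s0; s3-b->s1; s3-c->s5; s4-a->s4; s4-b->s4; s4-c->s4; s5-a->s4; s5-b->s1; s5-c->s2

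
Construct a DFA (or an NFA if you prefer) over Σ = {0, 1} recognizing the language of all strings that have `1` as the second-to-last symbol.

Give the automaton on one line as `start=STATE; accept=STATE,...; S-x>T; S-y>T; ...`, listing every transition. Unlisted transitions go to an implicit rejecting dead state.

start=q0; accept=q5,q6; q0-0>q1; q0-1>q2; q1-0>q3; q1-1>q4; q2-0>q5; q2-1>q6; q3-0>q3; q3-1>q4; q4-0>q5; q4-1>q6; q5-0>q3; q5-1>q4; q6-0>q5; q6-1>q6

A DFA must remember the last 2 symbols (since which symbol is second-to-last isn't known until the input ends). Use one state per possible window of the last ≤2 symbols; accept from those whose window starts with `1`.
With 7 states:
        0   1  
>  q0   q1  q2 
   q1   q3  q4 
   q2   q5  q6 
   q3   q3  q4 
   q4   q5  q6 
 * q5   q3  q4 
 * q6   q5  q6 
(> = start, * = accepting)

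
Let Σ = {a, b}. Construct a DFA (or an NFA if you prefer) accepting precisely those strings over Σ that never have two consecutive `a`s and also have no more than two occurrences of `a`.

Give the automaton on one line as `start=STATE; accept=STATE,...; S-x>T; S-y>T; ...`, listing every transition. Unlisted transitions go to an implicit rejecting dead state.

start=s0; accept=s0,s1,s3,s4; s0-a>s1; s0-b>s0; s1-a>s2; s1-b>s3; s2-a>s2; s2-b>s2; s3-a>s4; s3-b>s3; s4-a>s2; s4-b>s4

Handle the two conditions separately and then intersect. One (3 states) tracks partial matches of the forbidden pattern `aa`; the other (4 states) tracks the count of `a`s, saturating at 3. Each combined state is a pair, one component from each; accept when both components accept. Equivalent product states are then merged.
With 5 states:
        a   b  
>* s0   s1  s0 
 * s1   s2  s3 
   s2   s2  s2 
 * s3   s4  s3 
 * s4   s2  s4 
(> = start, * = accepting)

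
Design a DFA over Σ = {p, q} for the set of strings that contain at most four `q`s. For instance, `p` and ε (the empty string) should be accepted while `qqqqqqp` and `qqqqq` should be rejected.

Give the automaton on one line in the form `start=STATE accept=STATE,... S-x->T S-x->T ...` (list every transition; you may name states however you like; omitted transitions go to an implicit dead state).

Count `q`s, saturating at 5: states s0 through s4 mean 0 through 4 `q`s seen; s5 means more than 4. Each `q` increments (capped at s5); other symbols loop. Accept from {s0, s1, s2, s3, s4}.
        p   q  
>* s0   s0  s1 
 * s1   s1  s2 
 * s2   s2  s3 
 * s3   s3  s4 
 * s4   s4  s5 
   s5   s5  s5 
(> = start, * = accepting)

start=s0 accept=s0,s1,s2,s3,s4 s0-p->s0 s0-q->s1 s1-p->s1 s1-q->s2 s2-p->s2 s2-q->s3 s3-p->s3 s3-q->s4 s4-p->s4 s4-q->s5 s5-p->s5 s5-q->s5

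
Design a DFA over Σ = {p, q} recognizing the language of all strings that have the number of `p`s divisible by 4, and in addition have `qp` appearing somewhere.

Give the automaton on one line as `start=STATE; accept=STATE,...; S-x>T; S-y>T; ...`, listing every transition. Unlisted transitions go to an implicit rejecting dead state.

start=A; accept=I; A-p>B; A-q>C; B-p>D; B-q>E; C-p>E; C-q>C; D-p>F; D-q>G; E-p>G; E-q>E; F-p>A; F-q>H; G-p>H; G-q>G; H-p>I; H-q>H; I-p>E; I-q>I

Build one automaton per condition and run them in lockstep. The first has 4 states tracking the count of `p`s modulo 4; the second has 3 states tracking whether and how much of `qp` has been seen. A product state is a pair (one from each), accepting exactly when both do. Minimizing collapses redundant product states.
With 9 states:
       p  q 
>  A   B  C 
   B   D  E 
   C   E  C 
   D   F  G 
   E   G  E 
   F   A  H 
   G   H  G 
   H   I  H 
 * I   E  I 
(> = start, * = accepting)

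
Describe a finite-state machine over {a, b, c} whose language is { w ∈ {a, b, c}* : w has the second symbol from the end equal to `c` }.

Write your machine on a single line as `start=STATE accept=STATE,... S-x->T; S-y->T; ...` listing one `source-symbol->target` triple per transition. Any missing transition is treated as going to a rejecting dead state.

Because acceptance depends on a position counted from the end, the machine has to buffer the most recent 2 symbols. Make each state the string of the last up-to-2 symbols read; on input `x` shift the window left and append `x`. Accept when the buffered window has length 2 and begins with `c`.
A 13-state machine:
          a    b    c  
>  s0     s1   s2   s3 
   s1     s4   s5   s6 
   s2     s7   s8   s9 
   s3    s10  s11  s12 
   s4     s4   s5   s6 
   s5     s7   s8   s9 
   s6    s10  s11  s12 
   s7     s4   s5   s6 
   s8     s7   s8   s9 
   s9    s10  s11  s12 
 * s10    s4   s5   s6 
 * s11    s7   s8   s9 
 * s12   s10  s11  s12 
(> = start, * = accepting)

start=s0; accept=s10,s11,s12; s0-a->s1; s0-b->s2; s0-c->s3; s1-a->s4; s1-b->s5; s1-c->s6; s2-a->s7; s2-b->s8; s2-c->s9; s3-a->s10; s3-b->s11; s3-c->s12; s4-a->s4; s4-b->s5; s4-c->s6; s5-a->s7; s5-b->s8; s5-c->s9; s6-a->s10; s6-b->s11; s6-c->s12; s7-a->s4; s7-b->s5; s7-c->s6; s8-a->s7; s8-b->s8; s8-c->s9; s9-a->s10; s9-b->s11; s9-c->s12; s10-a->s4; s10-b->s5; s10-c->s6; s11-a->s7; s11-b->s8; s11-c->s9; s12-a->s10; s12-b->s11; s12-c->s12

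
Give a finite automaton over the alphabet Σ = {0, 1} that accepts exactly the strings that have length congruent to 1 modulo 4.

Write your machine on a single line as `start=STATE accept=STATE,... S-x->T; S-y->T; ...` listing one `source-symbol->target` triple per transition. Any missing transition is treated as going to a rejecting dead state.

start=A; accept=B; A-0->B; A-1->B; B-0->C; B-1->C; C-0->D; C-1->D; D-0->A; D-1->A

Only the length mod 4 matters, so use a 4-cycle: from any state, every input symbol moves to the next state, wrapping D back to A. Mark B accepting.
With 4 states:
       0  1 
>  A   B  B 
 * B   C  C 
   C   D  D 
   D   A  A 
(> = start, * = accepting)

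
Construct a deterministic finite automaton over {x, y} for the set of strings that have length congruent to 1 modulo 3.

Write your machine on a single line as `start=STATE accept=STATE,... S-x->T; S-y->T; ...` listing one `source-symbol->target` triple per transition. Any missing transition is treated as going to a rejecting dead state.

start=A; accept=B; A-x->B; A-y->B; B-x->C; B-y->C; C-x->A; C-y->A

Only the length mod 3 matters, so use a 3-cycle: from any state, every input symbol moves to the next state, wrapping C back to A. Mark B accepting.
3 states suffice.
       x  y 
>  A   B  B 
 * B   C  C 
   C   A  A 
(> = start, * = accepting)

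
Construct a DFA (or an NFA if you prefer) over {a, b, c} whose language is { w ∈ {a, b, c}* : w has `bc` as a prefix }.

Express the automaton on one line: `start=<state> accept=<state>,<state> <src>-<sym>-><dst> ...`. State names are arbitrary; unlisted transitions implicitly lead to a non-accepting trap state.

Walk along `bc` while the input agrees: from q0 take `b` to q1, and so on. Any deviation drops to the rejecting sink q3. Once q2 is reached the prefix is confirmed and every continuation is accepted.
With 4 states:
        a   b   c  
>  q0   q3  q1  q3 
   q1   q3  q3  q2 
 * q2   q2  q2  q2 
   q3   q3  q3  q3 
(> = start, * = accepting)

start=q0 accept=q2 q0-a->q3 q0-b->q1 q0-c->q3 q1-a->q3 q1-b->q3 q1-c->q2 q2-a->q2 q2-b->q2 q2-c->q2 q3-a->q3 q3-b->q3 q3-c->q3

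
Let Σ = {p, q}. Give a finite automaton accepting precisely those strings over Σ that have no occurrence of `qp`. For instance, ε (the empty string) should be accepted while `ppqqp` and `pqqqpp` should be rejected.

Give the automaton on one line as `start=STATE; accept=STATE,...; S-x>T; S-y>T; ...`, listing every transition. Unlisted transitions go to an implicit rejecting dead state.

start=s0; accept=s0,s1; s0-p>s0; s0-q>s1; s1-p>s2; s1-q>s1; s2-p>s2; s2-q>s2

This is the complement of 'contains `qp`'. Use the same substring-matching states — s0 through s2 holding how much of `qp` has just been matched — but flip the accepting set: everything except the trap s2 accepts.
A 3-state machine:
        p   q  
>* s0   s0  s1 
 * s1   s2  s1 
   s2   s2  s2 
(> = start, * = accepting)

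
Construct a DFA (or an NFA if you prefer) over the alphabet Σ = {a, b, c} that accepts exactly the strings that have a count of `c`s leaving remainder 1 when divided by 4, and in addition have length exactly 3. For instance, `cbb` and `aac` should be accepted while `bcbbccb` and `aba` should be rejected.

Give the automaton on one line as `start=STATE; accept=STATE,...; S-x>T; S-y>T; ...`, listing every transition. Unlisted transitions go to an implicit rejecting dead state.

start=s0; accept=s6; s0-a>s1; s0-b>s1; s0-c>s2; s1-a>s3; s1-b>s3; s1-c>s4; s2-a>s4; s2-b>s4; s2-c>s5; s3-a>s5; s3-b>s5; s3-c>s6; s4-a>s6; s4-b>s6; s4-c>s5; s5-a>s5; s5-b>s5; s5-c>s5; s6-a>s5; s6-b>s5; s6-c>s5

Handle the two conditions separately and then intersect. The first has 4 states tracking the count of `c`s modulo 4; the second has 5 states tracking the input length, saturating at 4. A product state is a pair (one from each), accepting exactly when both do. Minimizing collapses redundant product states.
A 7-state machine:
        a   b   c  
>  s0   s1  s1  s2 
   s1   s3  s3  s4 
   s2   s4  s4  s5 
   s3   s5  s5  s6 
   s4   s6  s6  s5 
   s5   s5  s5  s5 
 * s6   s5  s5  s5 
(> = start, * = accepting)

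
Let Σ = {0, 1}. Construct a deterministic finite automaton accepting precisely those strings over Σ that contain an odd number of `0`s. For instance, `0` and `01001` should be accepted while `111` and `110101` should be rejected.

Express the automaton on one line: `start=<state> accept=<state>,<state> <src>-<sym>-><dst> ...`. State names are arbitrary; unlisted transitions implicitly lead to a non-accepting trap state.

start=s0 accept=s1 s0-0->s1 s0-1->s0 s1-0->s0 s1-1->s1

The only thing that matters is how many `0`s have appeared, reduced mod 2. Use one state per residue: s0 for 0, …, s1 for 1. Reading `0` moves to the next residue; anything else stays put. s1 is accepting.
A 2-state machine:
        0   1  
>  s0   s1  s0 
 * s1   s0  s1 
(> = start, * = accepting)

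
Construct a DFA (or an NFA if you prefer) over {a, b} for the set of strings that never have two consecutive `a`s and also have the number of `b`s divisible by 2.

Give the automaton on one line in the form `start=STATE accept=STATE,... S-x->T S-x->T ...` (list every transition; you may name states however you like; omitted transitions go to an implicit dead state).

Build one automaton per condition and run them in lockstep. The first has 3 states tracking partial matches of the forbidden pattern `aa`; the second has 2 states tracking the count of `b`s modulo 2. A product state is a pair (one from each), accepting exactly when both do.
6 states suffice.
        a   b  
>* s0   s1  s2 
 * s1   s3  s2 
   s2   s4  s0 
   s3   s3  s5 
   s4   s5  s0 
   s5   s5  s3 
(> = start, * = accepting)

start=s0 accept=s0,s1 s0-a->s1 s0-b->s2 s1-a->s3 s1-b->s2 s2-a->s4 s2-b->s0 s3-a->s3 s3-b->s5 s4-a->s5 s4-b->s0 s5-a->s5 s5-b->s3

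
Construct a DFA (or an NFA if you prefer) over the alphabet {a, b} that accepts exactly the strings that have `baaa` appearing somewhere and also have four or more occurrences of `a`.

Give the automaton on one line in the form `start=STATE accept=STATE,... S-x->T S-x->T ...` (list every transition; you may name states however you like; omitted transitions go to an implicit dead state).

Build one automaton per condition and run them in lockstep. One (5 states) tracks whether and how much of `baaa` has been seen; the other (6 states) tracks the count of `a`s, saturating at 5. Each combined state is a pair, one component from each; accept when both components accept.
24 states suffice.
          a    b  
>  s0     s1   s2 
   s1     s3   s4 
   s2     s5   s2 
   s3     s6   s7 
   s4     s8   s4 
   s5     s9   s4 
   s6    s10  s11 
   s7    s12   s7 
   s8    s13   s7 
   s9    s14   s7 
   s10   s15  s16 
   s11   s17  s11 
   s12   s18  s11 
   s13   s19  s11 
   s14   s19  s14 
   s15   s15  s20 
   s16   s21  s16 
   s17   s22  s16 
   s18   s23  s16 
 * s19   s23  s19 
   s20   s21  s20 
   s21   s22  s20 
   s22   s23  s20 
 * s23   s23  s23 
(> = start, * = accepting)

start=s0 accept=s19,s23 s0-a->s1 s0-b->s2 s1-a->s3 s1-b->s4 s2-a->s5 s2-b->s2 s3-a->s6 s3-b->s7 s4-a->s8 s4-b->s4 s5-a->s9 s5-b->s4 s6-a->s10 s6-b->s11 s7-a->s12 s7-b->s7 s8-a->s13 s8-b->s7 s9-a->s14 s9-b->s7 s10-a->s15 s10-b->s16 s11-a->s17 s11-b->s11 s12-a->s18 s12-b->s11 s13-a->s19 s13-b->s11 s14-a->s19 s14-b->s14 s15-a->s15 s15-b->s20 s16-a->s21 s16-b->s16 s17-a->s22 s17-b->s16 s18-a->s23 s18-b->s16 s19-a->s23 s19-b->s19 s20-a->s21 s20-b->s20 s21-a->s22 s21-b->s20 s22-a->s23 s22-b->s20 s23-a->s23 s23-b->s23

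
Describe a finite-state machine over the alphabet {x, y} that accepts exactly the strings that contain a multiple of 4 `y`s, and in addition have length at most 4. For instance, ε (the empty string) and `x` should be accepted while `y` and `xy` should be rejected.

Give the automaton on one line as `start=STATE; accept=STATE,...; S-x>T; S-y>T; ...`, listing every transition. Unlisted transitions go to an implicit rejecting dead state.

start=S0; accept=S0,S1,S3,S6,S10; S0-x>S1; S0-y>S2; S1-x>S3; S1-y>S4; S2-x>S4; S2-y>S5; S3-x>S6; S3-y>S7; S4-x>S7; S4-y>S8; S5-x>S8; S5-y>S9; S6-x>S10; S6-y>S11; S7-x>S11; S7-y>S12; S8-x>S12; S8-y>S13; S9-x>S13; S9-y>S10; S10-x>S14; S10-y>S15; S11-x>S15; S11-y>S16; S12-x>S16; S12-y>S17; S13-x>S17; S13-y>S14; S14-x>S14; S14-y>S15; S15-x>S15; S15-y>S16; S16-x>S16; S16-y>S17; S17-x>S17; S17-y>S14

Build one automaton per condition and run them in lockstep. The first has 4 states tracking the count of `y`s modulo 4; the second has 6 states tracking the input length, saturating at 5. A product state is a pair (one from each), accepting exactly when both do.
With 18 states:
          x    y  
>* S0     S1   S2 
 * S1     S3   S4 
   S2     S4   S5 
 * S3     S6   S7 
   S4     S7   S8 
   S5     S8   S9 
 * S6    S10  S11 
   S7    S11  S12 
   S8    S12  S13 
   S9    S13  S10 
 * S10   S14  S15 
   S11   S15  S16 
   S12   S16  S17 
   S13   S17  S14 
   S14   S14  S15 
   S15   S15  S16 
   S16   S16  S17 
   S17   S17  S14 
(> = start, * = accepting)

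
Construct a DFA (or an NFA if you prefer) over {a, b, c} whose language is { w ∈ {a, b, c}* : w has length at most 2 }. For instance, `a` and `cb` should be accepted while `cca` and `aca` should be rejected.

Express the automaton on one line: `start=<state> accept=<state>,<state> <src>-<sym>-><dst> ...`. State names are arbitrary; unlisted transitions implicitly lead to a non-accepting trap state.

Count input length up to 3: every symbol moves from s0 toward s3, which means 'more than 2' and absorbs. Accept from {s0, s1, s2}.
4 states suffice.
        a   b   c  
>* s0   s1  s1  s1 
 * s1   s2  s2  s2 
 * s2   s3  s3  s3 
   s3   s3  s3  s3 
(> = start, * = accepting)

start=s0 accept=s0,s1,s2 s0-a->s1 s0-b->s1 s0-c->s1 s1-a->s2 s1-b->s2 s1-c->s2 s2-a->s3 s2-b->s3 s2-c->s3 s3-a->s3 s3-b->s3 s3-c->s3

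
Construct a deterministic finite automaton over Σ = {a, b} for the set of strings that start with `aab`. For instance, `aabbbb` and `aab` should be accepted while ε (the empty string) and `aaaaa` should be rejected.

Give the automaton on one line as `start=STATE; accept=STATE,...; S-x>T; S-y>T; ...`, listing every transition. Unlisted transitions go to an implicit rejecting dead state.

Walk along `aab` while the input agrees: from S0 take `a` to S1, and so on. Any deviation drops to the rejecting sink S4. Once S3 is reached the prefix is confirmed and every continuation is accepted.
With 5 states:
        a   b  
>  S0   S1  S4 
   S1   S2  S4 
   S2   S4  S3 
 * S3   S3  S3 
   S4   S4  S4 
(> = start, * = accepting)

start=S0; accept=S3; S0-a>S1; S0-b>S4; S1-a>S2; S1-b>S4; S2-a>S4; S2-b>S3; S3-a>S3; S3-b>S3; S4-a>S4; S4-b>S4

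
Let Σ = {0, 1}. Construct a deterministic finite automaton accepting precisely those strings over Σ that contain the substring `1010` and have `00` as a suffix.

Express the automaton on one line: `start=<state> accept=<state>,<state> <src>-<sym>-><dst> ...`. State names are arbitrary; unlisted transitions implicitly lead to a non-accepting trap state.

Handle the two conditions separately and then intersect. One (5 states) tracks whether and how much of `1010` has been seen; the other (3 states) tracks how much of the suffix `00` has currently been matched. Each combined state is a pair, one component from each; accept when both components accept.
A 9-state machine:
        0   1  
>  s0   s1  s2 
   s1   s3  s2 
   s2   s4  s2 
   s3   s3  s2 
   s4   s3  s5 
   s5   s6  s2 
   s6   s7  s8 
 * s7   s7  s8 
   s8   s6  s8 
(> = start, * = accepting)

start=s0 accept=s7 s0-0->s1 s0-1->s2 s1-0->s3 s1-1->s2 s2-0->s4 s2-1->s2 s3-0->s3 s3-1->s2 s4-0->s3 s4-1->s5 s5-0->s6 s5-1->s2 s6-0->s7 s6-1->s8 s7-0->s7 s7-1->s8 s8-0->s6 s8-1->s8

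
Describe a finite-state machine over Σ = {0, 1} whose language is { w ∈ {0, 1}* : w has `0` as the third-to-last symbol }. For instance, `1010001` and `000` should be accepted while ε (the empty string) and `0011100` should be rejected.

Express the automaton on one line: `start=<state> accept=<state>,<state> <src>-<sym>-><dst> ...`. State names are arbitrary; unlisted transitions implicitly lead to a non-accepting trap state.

start=q0 accept=q7,q8,q9,q10 q0-0->q1 q0-1->q2 q1-0->q3 q1-1->q4 q2-0->q5 q2-1->q6 q3-0->q7 q3-1->q8 q4-0->q9 q4-1->q10 q5-0->q11 q5-1->q12 q6-0->q13 q6-1->q14 q7-0->q7 q7-1->q8 q8-0->q9 q8-1->q10 q9-0->q11 q9-1->q12 q10-0->q13 q10-1->q14 q11-0->q7 q11-1->q8 q12-0->q9 q12-1->q10 q13-0->q11 q13-1->q12 q14-0->q13 q14-1->q14

Because acceptance depends on a position counted from the end, the machine has to buffer the most recent 3 symbols. Make each state the string of the last up-to-3 symbols read; on input `x` shift the window left and append `x`. Accept when the buffered window has length 3 and begins with `0`.
A 15-state machine:
          0    1  
>  q0     q1   q2 
   q1     q3   q4 
   q2     q5   q6 
   q3     q7   q8 
   q4     q9  q10 
   q5    q11  q12 
   q6    q13  q14 
 * q7     q7   q8 
 * q8     q9  q10 
 * q9    q11  q12 
 * q10   q13  q14 
   q11    q7   q8 
   q12    q9  q10 
   q13   q11  q12 
   q14   q13  q14 
(> = start, * = accepting)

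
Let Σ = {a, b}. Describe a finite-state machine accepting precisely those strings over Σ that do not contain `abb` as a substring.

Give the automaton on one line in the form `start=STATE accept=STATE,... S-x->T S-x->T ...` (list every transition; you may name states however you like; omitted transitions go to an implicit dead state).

start=q0 accept=q0,q1,q2 q0-a->q1 q0-b->q0 q1-a->q1 q1-b->q2 q2-a->q1 q2-b->q3 q3-a->q3 q3-b->q3

This is the complement of 'contains `abb`'. Use the same substring-matching states — q0 through q3 holding how much of `abb` has just been matched — but flip the accepting set: everything except the trap q3 accepts.
        a   b  
>* q0   q1  q0 
 * q1   q1  q2 
 * q2   q1  q3 
   q3   q3  q3 
(> = start, * = accepting)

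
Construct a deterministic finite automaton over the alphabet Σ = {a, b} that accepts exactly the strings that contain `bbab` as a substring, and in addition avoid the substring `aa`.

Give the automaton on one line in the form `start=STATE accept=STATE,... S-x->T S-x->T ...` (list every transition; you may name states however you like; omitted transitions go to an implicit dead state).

Run two small machines in parallel and take their product. One (5 states) tracks whether and how much of `bbab` has been seen; the other (3 states) tracks partial matches of the forbidden pattern `aa`. Each combined state is a pair, one component from each; accept when both components accept.
12 states suffice.
          a    b  
>  s0     s1   s2 
   s1     s3   s2 
   s2     s1   s4 
   s3     s3   s5 
   s4     s6   s4 
   s5     s3   s7 
   s6     s3   s8 
   s7     s9   s7 
 * s8    s10   s8 
   s9     s3  s11 
 * s10   s11   s8 
   s11   s11  s11 
(> = start, * = accepting)

start=s0 accept=s8,s10 s0-a->s1 s0-b->s2 s1-a->s3 s1-b->s2 s2-a->s1 s2-b->s4 s3-a->s3 s3-b->s5 s4-a->s6 s4-b->s4 s5-a->s3 s5-b->s7 s6-a->s3 s6-b->s8 s7-a->s9 s7-b->s7 s8-a->s10 s8-b->s8 s9-a->s3 s9-b->s11 s10-a->s11 s10-b->s8 s11-a->s11 s11-b->s11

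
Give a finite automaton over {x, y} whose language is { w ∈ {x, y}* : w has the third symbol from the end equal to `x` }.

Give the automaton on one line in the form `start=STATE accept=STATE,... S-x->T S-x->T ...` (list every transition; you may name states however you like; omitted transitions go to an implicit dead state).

Because acceptance depends on a position counted from the end, the machine has to buffer the most recent 3 symbols. Make each state the string of the last up-to-3 symbols read; on input `x` shift the window left and append `x`. Accept when the buffered window has length 3 and begins with `x`.
          x    y  
>  S0     S1   S2 
   S1     S3   S4 
   S2     S5   S6 
   S3     S7   S8 
   S4     S9  S10 
   S5    S11  S12 
   S6    S13  S14 
 * S7     S7   S8 
 * S8     S9  S10 
 * S9    S11  S12 
 * S10   S13  S14 
   S11    S7   S8 
   S12    S9  S10 
   S13   S11  S12 
   S14   S13  S14 
(> = start, * = accepting)

start=S0 accept=S7,S8,S9,S10 S0-x->S1 S0-y->S2 S1-x->S3 S1-y->S4 S2-x->S5 S2-y->S6 S3-x->S7 S3-y->S8 S4-x->S9 S4-y->S10 S5-x->S11 S5-y->S12 S6-x->S13 S6-y->S14 S7-x->S7 S7-y->S8 S8-x->S9 S8-y->S10 S9-x->S11 S9-y->S12 S10-x->S13 S10-y->S14 S11-x->S7 S11-y->S8 S12-x->S9 S12-y->S10 S13-x->S11 S13-y->S12 S14-x->S13 S14-y->S14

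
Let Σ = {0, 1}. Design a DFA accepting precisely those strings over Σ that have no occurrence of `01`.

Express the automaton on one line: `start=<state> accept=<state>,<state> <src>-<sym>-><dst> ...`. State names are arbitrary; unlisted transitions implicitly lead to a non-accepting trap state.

start=q0 accept=q0,q1 q0-0->q1 q0-1->q0 q1-0->q1 q1-1->q2 q2-0->q2 q2-1->q2

Track partial matches of the forbidden pattern `01`. State q2 is a dead state reached once `01` has occurred; every other state accepts. q0 means no part of `01` is currently matched.
A 3-state machine:
        0   1  
>* q0   q1  q0 
 * q1   q1  q2 
   q2   q2  q2 
(> = start, * = accepting)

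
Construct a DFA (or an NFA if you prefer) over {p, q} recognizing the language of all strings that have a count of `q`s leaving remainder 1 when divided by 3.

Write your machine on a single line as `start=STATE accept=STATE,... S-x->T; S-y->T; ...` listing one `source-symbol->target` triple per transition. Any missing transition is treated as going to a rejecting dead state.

Keep the running count of `q`s modulo 3: each `q` advances along the cycle S0 → S1 → S2 → S0 while other symbols loop. Accept at S1.
3 states suffice.
        p   q  
>  S0   S0  S1 
 * S1   S1  S2 
   S2   S2  S0 
(> = start, * = accepting)

start=S0; accept=S1; S0-p->S0; S0-q->S1; S1-p->S1; S1-q->S2; S2-p->S2; S2-q->S0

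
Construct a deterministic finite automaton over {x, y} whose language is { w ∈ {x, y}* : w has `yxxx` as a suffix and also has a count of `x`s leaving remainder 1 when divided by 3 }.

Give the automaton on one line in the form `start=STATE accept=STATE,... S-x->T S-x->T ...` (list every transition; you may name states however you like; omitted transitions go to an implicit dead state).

start=q0 accept=q13 q0-x->q1 q0-y->q2 q1-x->q3 q1-y->q4 q2-x->q5 q2-y->q2 q3-x->q0 q3-y->q6 q4-x->q7 q4-y->q4 q5-x->q8 q5-y->q4 q6-x->q9 q6-y->q6 q7-x->q10 q7-y->q6 q8-x->q11 q8-y->q6 q9-x->q12 q9-y->q2 q10-x->q13 q10-y->q2 q11-x->q1 q11-y->q2 q12-x->q14 q12-y->q4 q13-x->q3 q13-y->q4 q14-x->q0 q14-y->q6

Handle the two conditions separately and then intersect. One (5 states) tracks how much of the suffix `yxxx` has currently been matched; the other (3 states) tracks the count of `x`s modulo 3. Each combined state is a pair, one component from each; accept when both components accept.
With 15 states:
          x    y  
>  q0     q1   q2 
   q1     q3   q4 
   q2     q5   q2 
   q3     q0   q6 
   q4     q7   q4 
   q5     q8   q4 
   q6     q9   q6 
   q7    q10   q6 
   q8    q11   q6 
   q9    q12   q2 
   q10   q13   q2 
   q11    q1   q2 
   q12   q14   q4 
 * q13    q3   q4 
   q14    q0   q6 
(> = start, * = accepting)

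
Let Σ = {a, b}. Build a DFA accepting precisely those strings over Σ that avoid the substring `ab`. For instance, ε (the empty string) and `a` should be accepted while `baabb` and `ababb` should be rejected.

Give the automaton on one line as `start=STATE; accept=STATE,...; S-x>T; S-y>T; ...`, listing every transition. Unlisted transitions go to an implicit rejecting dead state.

start=S0; accept=S0,S1; S0-a>S1; S0-b>S0; S1-a>S1; S1-b>S2; S2-a>S2; S2-b>S2

Track partial matches of the forbidden pattern `ab`. State S2 is a dead state reached once `ab` has occurred; every other state accepts. S0 means no part of `ab` is currently matched.
With 3 states:
        a   b  
>* S0   S1  S0 
 * S1   S1  S2 
   S2   S2  S2 
(> = start, * = accepting)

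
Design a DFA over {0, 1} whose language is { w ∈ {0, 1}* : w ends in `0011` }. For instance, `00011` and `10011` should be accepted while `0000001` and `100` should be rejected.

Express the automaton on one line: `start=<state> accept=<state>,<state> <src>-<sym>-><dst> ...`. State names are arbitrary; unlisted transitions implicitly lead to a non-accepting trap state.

start=q0 accept=q4 q0-0->q1 q0-1->q0 q1-0->q2 q1-1->q0 q2-0->q2 q2-1->q3 q3-0->q1 q3-1->q4 q4-0->q1 q4-1->q0

Remember how much of `0011` the current input suffix matches. State q0 means no match yet; q1 means the last symbol is `0`; q2 means the last 2 symbols are `00`; q3 means the last 3 symbols are `001`; q4 means the last 4 symbols are `0011`. Only q4 accepts. On a mismatch, fall back to the longest proper suffix that is still a prefix of `0011`.
A 5-state machine:
        0   1  
>  q0   q1  q0 
   q1   q2  q0 
   q2   q2  q3 
   q3   q1  q4 
 * q4   q1  q0 
(> = start, * = accepting)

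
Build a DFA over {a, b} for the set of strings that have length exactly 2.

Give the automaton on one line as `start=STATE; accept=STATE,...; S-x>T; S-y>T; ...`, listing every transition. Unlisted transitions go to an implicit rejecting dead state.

We only need to distinguish lengths 0, 1, …, 2, and '>2'. Chain q0 → q1 → q2 → q3 on every symbol, with q3 looping. Accepting states: {q2}.
        a   b  
>  q0   q1  q1 
   q1   q2  q2 
 * q2   q3  q3 
   q3   q3  q3 
(> = start, * = accepting)

start=q0; accept=q2; q0-a>q1; q0-b>q1; q1-a>q2; q1-b>q2; q2-a>q3; q2-b>q3; q3-a>q3; q3-b>q3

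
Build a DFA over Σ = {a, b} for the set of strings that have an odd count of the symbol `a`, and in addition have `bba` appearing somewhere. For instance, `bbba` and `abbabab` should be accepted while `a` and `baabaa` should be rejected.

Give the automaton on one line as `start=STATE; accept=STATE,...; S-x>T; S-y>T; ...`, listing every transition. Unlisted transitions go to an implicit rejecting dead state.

start=q0; accept=q6; q0-a>q1; q0-b>q2; q1-a>q0; q1-b>q3; q2-a>q1; q2-b>q4; q3-a>q0; q3-b>q5; q4-a>q6; q4-b>q4; q5-a>q4; q5-b>q5; q6-a>q4; q6-b>q6

Build one automaton per condition and run them in lockstep. One (2 states) tracks the count of `a`s modulo 2; the other (4 states) tracks whether and how much of `bba` has been seen. Each combined state is a pair, one component from each; accept when both components accept. Minimizing collapses redundant product states.
With 7 states:
        a   b  
>  q0   q1  q2 
   q1   q0  q3 
   q2   q1  q4 
   q3   q0  q5 
   q4   q6  q4 
   q5   q4  q5 
 * q6   q4  q6 
(> = start, * = accepting)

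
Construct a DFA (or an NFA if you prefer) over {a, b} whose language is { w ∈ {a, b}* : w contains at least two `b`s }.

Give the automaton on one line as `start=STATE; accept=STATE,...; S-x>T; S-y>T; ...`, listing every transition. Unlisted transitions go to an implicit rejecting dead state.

Count `b`s, saturating at 3: states S0 through S2 mean 0 through 2 `b`s seen; S3 means more than 2. Each `b` increments (capped at S3); other symbols loop. Accept from {S2, S3}.
With 4 states:
        a   b  
>  S0   S0  S1 
   S1   S1  S2 
 * S2   S2  S3 
 * S3   S3  S3 
(> = start, * = accepting)

start=S0; accept=S2,S3; S0-a>S0; S0-b>S1; S1-a>S1; S1-b>S2; S2-a>S2; S2-b>S3; S3-a>S3; S3-b>S3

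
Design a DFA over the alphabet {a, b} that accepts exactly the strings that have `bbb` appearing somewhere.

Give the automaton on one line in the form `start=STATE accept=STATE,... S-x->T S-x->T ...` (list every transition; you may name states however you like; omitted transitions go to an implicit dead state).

start=S0 accept=S3 S0-a->S0 S0-b->S1 S1-a->S0 S1-b->S2 S2-a->S0 S2-b->S3 S3-a->S3 S3-b->S3

Track how much of `bbb` has been matched so far: state S0 is no progress, S3 is the absorbing accept state reached once `bbb` has occurred. Intermediate states record partial matches; on a mismatch, fall back to the longest reusable overlap.
A 4-state machine:
        a   b  
>  S0   S0  S1 
   S1   S0  S2 
   S2   S0  S3 
 * S3   S3  S3 
(> = start, * = accepting)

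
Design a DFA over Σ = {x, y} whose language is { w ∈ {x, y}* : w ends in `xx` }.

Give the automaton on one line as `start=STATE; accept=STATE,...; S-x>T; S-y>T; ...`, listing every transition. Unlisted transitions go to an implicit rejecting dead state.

start=A; accept=C; A-x>B; A-y>A; B-x>C; B-y>A; C-x>C; C-y>A

Let each state record the length of the longest suffix of the input read so far that is also a prefix of `xx`. B means the last symbol is `x`; C means the last 2 symbols are `xx`. Accept only at C, where the string currently ends in `xx`.
3 states suffice.
       x  y 
>  A   B  A 
   B   C  A 
 * C   C  A 
(> = start, * = accepting)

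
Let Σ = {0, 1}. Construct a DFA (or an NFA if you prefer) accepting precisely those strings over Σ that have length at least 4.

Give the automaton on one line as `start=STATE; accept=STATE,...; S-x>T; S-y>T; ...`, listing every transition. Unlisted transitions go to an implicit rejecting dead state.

Count input length up to 5: every symbol moves from S0 toward S5, which means 'more than 4' and absorbs. Accept from {S4, S5}.
6 states suffice.
        0   1  
>  S0   S1  S1 
   S1   S2  S2 
   S2   S3  S3 
   S3   S4  S4 
 * S4   S5  S5 
 * S5   S5  S5 
(> = start, * = accepting)

start=S0; accept=S4,S5; S0-0>S1; S0-1>S1; S1-0>S2; S1-1>S2; S2-0>S3; S2-1>S3; S3-0>S4; S3-1>S4; S4-0>S5; S4-1>S5; S5-0>S5; S5-1>S5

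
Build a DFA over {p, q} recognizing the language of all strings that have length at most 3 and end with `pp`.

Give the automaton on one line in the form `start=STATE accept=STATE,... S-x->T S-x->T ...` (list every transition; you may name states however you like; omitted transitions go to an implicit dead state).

Build one automaton per condition and run them in lockstep. One (5 states) tracks the input length, saturating at 4; the other (3 states) tracks how much of the suffix `pp` has currently been matched. Each combined state is a pair, one component from each; accept when both components accept.
A 12-state machine:
       p  q 
>  A   B  C 
   B   D  E 
   C   F  E 
 * D   G  H 
   E   I  H 
   F   G  H 
 * G   J  K 
   H   L  K 
   I   J  K 
   J   J  K 
   K   L  K 
   L   J  K 
(> = start, * = accepting)

start=A accept=D,G A-p->B A-q->C B-p->D B-q->E C-p->F C-q->E D-p->G D-q->H E-p->I E-q->H F-p->G F-q->H G-p->J G-q->K H-p->L H-q->K I-p->J I-q->K J-p->J J-q->K K-p->L K-q->K L-p->J L-q->K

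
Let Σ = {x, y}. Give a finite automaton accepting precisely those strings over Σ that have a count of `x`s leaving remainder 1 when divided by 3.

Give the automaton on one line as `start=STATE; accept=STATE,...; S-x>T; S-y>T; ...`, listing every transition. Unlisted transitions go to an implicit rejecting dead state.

start=s0; accept=s1; s0-x>s1; s0-y>s0; s1-x>s2; s1-y>s1; s2-x>s0; s2-y>s2

Keep the running count of `x`s modulo 3: each `x` advances along the cycle s0 → s1 → s2 → s0 while other symbols loop. Accept at s1.
A 3-state machine:
        x   y  
>  s0   s1  s0 
 * s1   s2  s1 
   s2   s0  s2 
(> = start, * = accepting)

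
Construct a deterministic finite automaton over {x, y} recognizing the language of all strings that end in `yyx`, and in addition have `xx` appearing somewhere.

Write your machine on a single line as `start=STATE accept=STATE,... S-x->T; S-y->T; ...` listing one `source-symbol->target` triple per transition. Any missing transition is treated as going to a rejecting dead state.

Build one automaton per condition and run them in lockstep. One (4 states) tracks how much of the suffix `yyx` has currently been matched; the other (3 states) tracks whether and how much of `xx` has been seen. Each combined state is a pair, one component from each; accept when both components accept. Minimizing collapses redundant product states.
A 6-state machine:
       x  y 
>  A   B  A 
   B   C  A 
   C   C  D 
   D   C  E 
   E   F  E 
 * F   C  D 
(> = start, * = accepting)

start=A; accept=F; A-x->B; A-y->A; B-x->C; B-y->A; C-x->C; C-y->D; D-x->C; D-y->E; E-x->F; E-y->E; F-x->C; F-y->D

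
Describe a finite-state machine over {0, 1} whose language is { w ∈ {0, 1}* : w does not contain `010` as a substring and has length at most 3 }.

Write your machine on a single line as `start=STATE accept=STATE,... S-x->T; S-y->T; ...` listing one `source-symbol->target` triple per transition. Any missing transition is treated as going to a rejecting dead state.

start=q0; accept=q0,q1,q2,q3,q4,q5; q0-0->q1; q0-1->q2; q1-0->q3; q1-1->q4; q2-0->q3; q2-1->q3; q3-0->q5; q3-1->q5; q4-0->q6; q4-1->q5; q5-0->q6; q5-1->q6; q6-0->q6; q6-1->q6

Handle the two conditions separately and then intersect. The first has 4 states tracking partial matches of the forbidden pattern `010`; the second has 5 states tracking the input length, saturating at 4. A product state is a pair (one from each), accepting exactly when both do. Minimizing collapses redundant product states.
7 states suffice.
        0   1  
>* q0   q1  q2 
 * q1   q3  q4 
 * q2   q3  q3 
 * q3   q5  q5 
 * q4   q6  q5 
 * q5   q6  q6 
   q6   q6  q6 
(> = start, * = accepting)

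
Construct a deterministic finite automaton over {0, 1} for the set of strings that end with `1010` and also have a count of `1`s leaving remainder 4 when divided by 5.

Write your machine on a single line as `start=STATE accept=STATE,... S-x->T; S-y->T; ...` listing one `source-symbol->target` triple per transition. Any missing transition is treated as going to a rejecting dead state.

Handle the two conditions separately and then intersect. The first has 5 states tracking how much of the suffix `1010` has currently been matched; the second has 5 states tracking the count of `1`s modulo 5. A product state is a pair (one from each), accepting exactly when both do. After merging equivalent states the machine shrinks.
9 states suffice.
        0   1  
>  S0   S0  S1 
   S1   S1  S2 
   S2   S2  S3 
   S3   S4  S5 
   S4   S6  S7 
   S5   S5  S0 
   S6   S6  S5 
   S7   S8  S0 
 * S8   S5  S0 
(> = start, * = accepting)

start=S0; accept=S8; S0-0->S0; S0-1->S1; S1-0->S1; S1-1->S2; S2-0->S2; S2-1->S3; S3-0->S4; S3-1->S5; S4-0->S6; S4-1->S7; S5-0->S5; S5-1->S0; S6-0->S6; S6-1->S5; S7-0->S8; S7-1->S0; S8-0->S5; S8-1->S0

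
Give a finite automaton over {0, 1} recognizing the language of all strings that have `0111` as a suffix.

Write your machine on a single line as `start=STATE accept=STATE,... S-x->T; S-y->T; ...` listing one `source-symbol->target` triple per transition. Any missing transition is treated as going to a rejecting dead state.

Remember how much of `0111` the current input suffix matches. State A means no match yet; B means the last symbol is `0`; C means the last 2 symbols are `01`; D means the last 3 symbols are `011`; E means the last 4 symbols are `0111`. Only E accepts. On a mismatch, fall back to the longest proper suffix that is still a prefix of `0111`.
A 5-state machine:
       0  1 
>  A   B  A 
   B   B  C 
   C   B  D 
   D   B  E 
 * E   B  A 
(> = start, * = accepting)

start=A; accept=E; A-0->B; A-1->A; B-0->B; B-1->C; C-0->B; C-1->D; D-0->B; D-1->E; E-0->B; E-1->A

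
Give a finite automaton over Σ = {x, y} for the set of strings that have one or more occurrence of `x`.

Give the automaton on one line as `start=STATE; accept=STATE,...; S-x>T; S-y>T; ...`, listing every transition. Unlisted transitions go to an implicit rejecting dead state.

Count `x`s, saturating at 2: state S0 means no `x` yet, S1 means one `x` seen, S2 means more than one. Each `x` increments (capped at S2); other symbols loop. Accept from {S1, S2}.
3 states suffice.
        x   y  
>  S0   S1  S0 
 * S1   S2  S1 
 * S2   S2  S2 
(> = start, * = accepting)

start=S0; accept=S1,S2; S0-x>S1; S0-y>S0; S1-x>S2; S1-y>S1; S2-x>S2; S2-y>S2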